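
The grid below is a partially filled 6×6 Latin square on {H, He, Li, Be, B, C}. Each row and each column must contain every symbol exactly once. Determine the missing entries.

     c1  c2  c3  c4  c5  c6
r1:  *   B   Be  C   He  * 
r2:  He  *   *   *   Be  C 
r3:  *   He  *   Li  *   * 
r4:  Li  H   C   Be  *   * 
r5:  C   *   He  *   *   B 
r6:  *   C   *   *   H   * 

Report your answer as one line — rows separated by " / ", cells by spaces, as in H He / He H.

At row 1, column 1: row 1 has {He,Be,B,C}; column 1 has {He,Li,C}; that leaves H.
At row 1, column 6: row 1 has {H,He,Be,B,C}; column 6 has {B,C}; that leaves Li.
At row 2, column 2: row 2 has {He,Be,C}; column 2 has {H,He,B,C}; that leaves Li.
At row 4, column 5: row 4 has {H,Li,Be,C}; column 5 has {H,He,Be}; that leaves B.
At row 4, column 6: row 4 has {H,Li,Be,B,C}; column 6 has {Li,B,C}; that leaves He.
At row 5, column 2: row 5 has {He,B,C}; column 2 has {H,He,Li,B,C}; that leaves Be.
At row 5, column 4: row 5 has {He,Be,B,C}; column 4 has {Li,Be,C}; that leaves H.
At row 5, column 5: row 5 has {H,He,Be,B,C}; column 5 has {H,He,Be,B}; that leaves Li.
At row 6, column 6: row 6 has {H,C}; column 6 has {He,Li,B,C}; that leaves Be.
At row 2, column 4: row 2 has {He,Li,Be,C}; column 4 has {H,Li,Be,C}; that leaves B.
At row 3, column 5: row 3 has {He,Li}; column 5 has {H,He,Li,Be,B}; that leaves C.
At row 3, column 6: row 3 has {He,Li,C}; column 6 has {He,Li,Be,B,C}; that leaves H.
At row 6, column 1: row 6 has {H,Be,C}; column 1 has {H,He,Li,C}; that leaves B.
At row 6, column 3: row 6 has {H,Be,B,C}; column 3 has {He,Be,C}; that leaves Li.
At row 6, column 4: row 6 has {H,Li,Be,B,C}; column 4 has {H,Li,Be,B,C}; that leaves He.
At row 2, column 3: row 2 has {He,Li,Be,B,C}; column 3 has {He,Li,Be,C}; that leaves H.
At row 3, column 1: row 3 has {H,He,Li,C}; column 1 has {H,He,Li,B,C}; that leaves Be.
At row 3, column 3: row 3 has {H,He,Li,Be,C}; column 3 has {H,He,Li,Be,C}; that leaves B.

H B Be C He Li / He Li H B Be C / Be He B Li C H / Li H C Be B He / C Be He H Li B / B C Li He H Be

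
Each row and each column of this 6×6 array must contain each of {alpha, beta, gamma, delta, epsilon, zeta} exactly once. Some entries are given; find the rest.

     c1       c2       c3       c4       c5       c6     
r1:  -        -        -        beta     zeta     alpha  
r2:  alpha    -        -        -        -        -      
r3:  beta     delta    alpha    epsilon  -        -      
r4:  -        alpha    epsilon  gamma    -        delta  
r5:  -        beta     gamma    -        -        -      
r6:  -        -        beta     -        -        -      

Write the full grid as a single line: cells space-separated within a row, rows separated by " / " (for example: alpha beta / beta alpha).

gamma epsilon delta beta zeta alpha / alpha gamma zeta delta epsilon beta / beta delta alpha epsilon gamma zeta / zeta alpha epsilon gamma beta delta / delta beta gamma zeta alpha epsilon / epsilon zeta beta alpha delta gamma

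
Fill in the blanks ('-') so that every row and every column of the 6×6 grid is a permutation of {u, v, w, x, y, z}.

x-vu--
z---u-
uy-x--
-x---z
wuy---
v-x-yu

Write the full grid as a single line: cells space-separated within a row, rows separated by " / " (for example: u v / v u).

x w v u z y / z v w y u x / u y z x v w / y x u v w z / w u y z x v / v z x w y u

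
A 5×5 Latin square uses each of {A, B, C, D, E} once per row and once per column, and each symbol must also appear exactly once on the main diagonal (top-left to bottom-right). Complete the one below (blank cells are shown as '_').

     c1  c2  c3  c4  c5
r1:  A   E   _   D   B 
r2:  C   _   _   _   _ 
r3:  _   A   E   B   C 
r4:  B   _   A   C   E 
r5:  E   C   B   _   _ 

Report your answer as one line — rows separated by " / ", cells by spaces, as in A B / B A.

A E C D B / C B D E A / D A E B C / B D A C E / E C B A D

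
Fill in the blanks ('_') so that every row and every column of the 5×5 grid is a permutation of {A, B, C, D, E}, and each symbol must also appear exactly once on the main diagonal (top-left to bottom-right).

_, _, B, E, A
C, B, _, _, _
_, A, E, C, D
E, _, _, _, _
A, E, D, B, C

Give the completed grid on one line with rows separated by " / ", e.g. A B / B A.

D C B E A / C B A D E / B A E C D / E D C A B / A E D B C

Cell (r1,c1): row 1 has {A,B,E}; column 1 has {A,C,E}; the diagonal has {B,C,E} → D.
Cell (r1,c2): row 1 has {A,B,D,E}; column 2 has {A,B,E} → C.
Cell (r2,c3): row 2 has {B,C}; column 3 has {B,D,E} → A.
Cell (r2,c4): row 2 has {A,B,C}; column 4 has {B,C,E} → D.
Cell (r2,c5): row 2 has {A,B,C,D}; column 5 has {A,C,D} → E.
Cell (r3,c1): row 3 has {A,C,D,E}; column 1 has {A,C,D,E} → B.
Cell (r4,c2): row 4 has {E}; column 2 has {A,B,C,E} → D.
Cell (r4,c3): row 4 has {D,E}; column 3 has {A,B,D,E} → C.
Cell (r4,c4): row 4 has {C,D,E}; column 4 has {B,C,D,E}; the diagonal has {B,C,D,E} → A.
Cell (r4,c5): row 4 has {A,C,D,E}; column 5 has {A,C,D,E} → B.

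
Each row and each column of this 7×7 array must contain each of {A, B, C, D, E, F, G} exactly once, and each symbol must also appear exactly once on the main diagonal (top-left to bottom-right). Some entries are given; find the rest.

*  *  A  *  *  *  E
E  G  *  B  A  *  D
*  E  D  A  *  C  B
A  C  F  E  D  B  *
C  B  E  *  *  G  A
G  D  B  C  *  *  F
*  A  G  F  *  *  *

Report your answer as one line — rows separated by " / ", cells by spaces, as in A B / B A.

(r1,c2) = F
(r1,c6) = D
(r2,c3) = C
(r2,c6) = F
(r3,c1) = F
(r3,c5) = G
(r4,c7) = G
(r5,c4) = D
(r5,c5) = F
(r6,c5) = E
(r6,c6) = A
(r7,c6) = E
(r7,c7) = C
(r1,c1) = B
(r1,c4) = G
(r1,c5) = C
(r7,c1) = D
(r7,c5) = B

B F A G C D E / E G C B A F D / F E D A G C B / A C F E D B G / C B E D F G A / G D B C E A F / D A G F B E C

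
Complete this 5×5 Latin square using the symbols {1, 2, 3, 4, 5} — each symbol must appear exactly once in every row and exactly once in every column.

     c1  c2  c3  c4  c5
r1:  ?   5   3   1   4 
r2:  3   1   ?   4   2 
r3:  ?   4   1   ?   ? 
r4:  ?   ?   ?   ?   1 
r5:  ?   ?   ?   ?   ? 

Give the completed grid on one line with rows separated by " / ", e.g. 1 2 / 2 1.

(r1,c1) = 2
(r2,c3) = 5
(r3,c1) = 5
(r3,c5) = 3
(r4,c1) = 4
(r4,c3) = 2
(r5,c1) = 1
(r5,c3) = 4
(r5,c5) = 5
(r3,c4) = 2
(r4,c2) = 3
(r4,c4) = 5
(r5,c2) = 2
(r5,c4) = 3

2 5 3 1 4 / 3 1 5 4 2 / 5 4 1 2 3 / 4 3 2 5 1 / 1 2 4 3 5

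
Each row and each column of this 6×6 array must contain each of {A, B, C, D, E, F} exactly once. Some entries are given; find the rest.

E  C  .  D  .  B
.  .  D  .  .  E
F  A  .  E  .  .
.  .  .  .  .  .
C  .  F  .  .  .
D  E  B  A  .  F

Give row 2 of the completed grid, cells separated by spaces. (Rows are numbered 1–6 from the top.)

(r1,c3) = A
(r1,c5) = F
(r3,c3) = C
(r3,c6) = D
(r4,c3) = E
(r5,c4) = B
(r5,c6) = A
(r6,c5) = C
(r3,c5) = B
(r4,c6) = C
(r5,c2) = D
(r5,c5) = E
(r2,c5) = A
(r4,c4) = F
(r4,c5) = D
(r2,c1) = B
(r2,c2) = F
(r2,c4) = C

B F D C A E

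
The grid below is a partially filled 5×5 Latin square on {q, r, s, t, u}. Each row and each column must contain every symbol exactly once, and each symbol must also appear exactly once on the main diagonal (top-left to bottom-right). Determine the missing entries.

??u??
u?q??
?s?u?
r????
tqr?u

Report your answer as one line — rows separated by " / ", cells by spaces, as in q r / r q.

(r3,c1) = q
(r3,c3) = t
(r3,c5) = r
(r4,c3) = s
(r4,c4) = q
(r4,c5) = t
(r5,c4) = s
(r1,c1) = s
(r1,c5) = q
(r2,c2) = r
(r2,c4) = t
(r2,c5) = s
(r4,c2) = u
(r1,c2) = t
(r1,c4) = r

s t u r q / u r q t s / q s t u r / r u s q t / t q r s u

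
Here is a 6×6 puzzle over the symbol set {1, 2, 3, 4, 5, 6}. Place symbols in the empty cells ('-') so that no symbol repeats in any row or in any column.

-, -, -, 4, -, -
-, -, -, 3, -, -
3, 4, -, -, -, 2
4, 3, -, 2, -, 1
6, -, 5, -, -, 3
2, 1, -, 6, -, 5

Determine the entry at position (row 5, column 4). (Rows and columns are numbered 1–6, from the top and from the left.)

1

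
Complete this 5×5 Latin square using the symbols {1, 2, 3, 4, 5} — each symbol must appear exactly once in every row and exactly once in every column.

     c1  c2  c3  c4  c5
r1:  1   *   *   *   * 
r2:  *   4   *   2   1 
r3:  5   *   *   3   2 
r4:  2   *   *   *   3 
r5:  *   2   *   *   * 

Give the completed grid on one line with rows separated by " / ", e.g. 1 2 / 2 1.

1 3 2 5 4 / 3 4 5 2 1 / 5 1 4 3 2 / 2 5 1 4 3 / 4 2 3 1 5

(r2,c1) = 3
(r2,c3) = 5
(r3,c2) = 1
(r3,c3) = 4
(r4,c2) = 5
(r4,c3) = 1
(r4,c4) = 4
(r5,c1) = 4
(r5,c3) = 3
(r5,c5) = 5
(r1,c2) = 3
(r1,c3) = 2
(r1,c4) = 5
(r1,c5) = 4
(r5,c4) = 1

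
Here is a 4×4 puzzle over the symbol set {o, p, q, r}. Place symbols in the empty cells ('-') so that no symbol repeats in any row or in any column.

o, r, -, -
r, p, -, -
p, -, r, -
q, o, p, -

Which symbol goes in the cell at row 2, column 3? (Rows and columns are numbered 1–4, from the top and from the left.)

o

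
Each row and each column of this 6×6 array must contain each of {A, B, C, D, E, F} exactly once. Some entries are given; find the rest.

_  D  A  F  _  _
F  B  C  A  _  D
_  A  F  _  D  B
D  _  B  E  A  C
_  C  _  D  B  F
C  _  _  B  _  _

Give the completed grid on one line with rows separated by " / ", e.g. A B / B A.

B D A F C E / F B C A E D / E A F C D B / D F B E A C / A C E D B F / C E D B F A

Cell (r1,c6): row 1 has {A,D,F}; column 6 has {B,C,D,F} → E.
Cell (r2,c5): row 2 has {A,B,C,D,F}; column 5 has {A,B,D} → E.
Cell (r3,c1): row 3 has {A,B,D,F}; column 1 has {C,D,F} → E.
Cell (r3,c4): row 3 has {A,B,D,E,F}; column 4 has {A,B,D,E,F} → C.
Cell (r4,c2): row 4 has {A,B,C,D,E}; column 2 has {A,B,C,D} → F.
Cell (r5,c1): row 5 has {B,C,D,F}; column 1 has {C,D,E,F} → A.
Cell (r5,c3): row 5 has {A,B,C,D,F}; column 3 has {A,B,C,F} → E.
Cell (r6,c2): row 6 has {B,C}; column 2 has {A,B,C,D,F} → E.
Cell (r6,c3): row 6 has {B,C,E}; column 3 has {A,B,C,E,F} → D.
Cell (r6,c5): row 6 has {B,C,D,E}; column 5 has {A,B,D,E} → F.
Cell (r6,c6): row 6 has {B,C,D,E,F}; column 6 has {B,C,D,E,F} → A.
Cell (r1,c1): row 1 has {A,D,E,F}; column 1 has {A,C,D,E,F} → B.
Cell (r1,c5): row 1 has {A,B,D,E,F}; column 5 has {A,B,D,E,F} → C.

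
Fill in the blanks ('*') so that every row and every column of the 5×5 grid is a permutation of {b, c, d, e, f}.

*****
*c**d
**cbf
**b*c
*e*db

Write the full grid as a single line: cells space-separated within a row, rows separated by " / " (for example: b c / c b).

f b d c e / b c e f d / e d c b f / d f b e c / c e f d b

Cell (r1,c5): row 1 is empty so far; column 5 has {b,c,d,f} → e.
Cell (r3,c2): row 3 has {b,c,f}; column 2 has {c,e} → d.
Cell (r4,c2): row 4 has {b,c}; column 2 has {c,d,e} → f.
Cell (r4,c4): row 4 has {b,c,f}; column 4 has {b,d} → e.
Cell (r5,c3): row 5 has {b,d,e}; column 3 has {b,c} → f.
Cell (r1,c2): row 1 has {e}; column 2 has {c,d,e,f} → b.
Cell (r1,c3): row 1 has {b,e}; column 3 has {b,c,f} → d.
Cell (r2,c3): row 2 has {c,d}; column 3 has {b,c,d,f} → e.
Cell (r2,c4): row 2 has {c,d,e}; column 4 has {b,d,e} → f.
Cell (r3,c1): row 3 has {b,c,d,f}; column 1 is empty so far → e.
Cell (r4,c1): row 4 has {b,c,e,f}; column 1 has {e} → d.
Cell (r5,c1): row 5 has {b,d,e,f}; column 1 has {d,e} → c.
Cell (r1,c1): row 1 has {b,d,e}; column 1 has {c,d,e} → f.
Cell (r1,c4): row 1 has {b,d,e,f}; column 4 has {b,d,e,f} → c.
Cell (r2,c1): row 2 has {c,d,e,f}; column 1 has {c,d,e,f} → b.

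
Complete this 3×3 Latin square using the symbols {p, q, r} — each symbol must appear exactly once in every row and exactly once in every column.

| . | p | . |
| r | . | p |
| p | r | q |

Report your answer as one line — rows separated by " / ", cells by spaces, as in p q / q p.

q p r / r q p / p r q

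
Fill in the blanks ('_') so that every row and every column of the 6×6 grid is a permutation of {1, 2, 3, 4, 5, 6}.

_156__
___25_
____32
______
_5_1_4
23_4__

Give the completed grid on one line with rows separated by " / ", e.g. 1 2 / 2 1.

(r1,c6) = 3
(r3,c4) = 5
(r4,c4) = 3
(r1,c1) = 4
(r1,c5) = 2
(r5,c5) = 6
(r6,c5) = 1
(r4,c5) = 4
(r5,c1) = 3
(r5,c3) = 2
(r6,c3) = 6
(r6,c6) = 5
(r4,c3) = 1
(r4,c6) = 6
(r2,c6) = 1
(r3,c3) = 4
(r4,c1) = 5
(r4,c2) = 2
(r2,c1) = 6
(r2,c2) = 4
(r2,c3) = 3
(r3,c1) = 1
(r3,c2) = 6

4 1 5 6 2 3 / 6 4 3 2 5 1 / 1 6 4 5 3 2 / 5 2 1 3 4 6 / 3 5 2 1 6 4 / 2 3 6 4 1 5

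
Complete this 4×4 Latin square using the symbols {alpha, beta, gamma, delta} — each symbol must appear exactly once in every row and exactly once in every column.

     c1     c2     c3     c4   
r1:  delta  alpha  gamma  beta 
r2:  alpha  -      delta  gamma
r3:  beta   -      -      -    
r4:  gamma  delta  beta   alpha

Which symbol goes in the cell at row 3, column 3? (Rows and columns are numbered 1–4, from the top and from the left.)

(r2,c2): row 2 has {alpha,gamma,delta}; column 2 has {alpha,delta}, so it must be beta.
(r3,c2): row 3 has {beta}; column 2 has {alpha,beta,delta}, so it must be gamma.
(r3,c3): row 3 has {beta,gamma}; column 3 has {beta,gamma,delta}, so it must be alpha.

alpha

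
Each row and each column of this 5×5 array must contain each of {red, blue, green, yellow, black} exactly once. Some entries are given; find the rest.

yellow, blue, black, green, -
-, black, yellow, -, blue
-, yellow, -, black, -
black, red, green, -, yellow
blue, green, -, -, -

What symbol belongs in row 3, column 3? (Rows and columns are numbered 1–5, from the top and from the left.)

blue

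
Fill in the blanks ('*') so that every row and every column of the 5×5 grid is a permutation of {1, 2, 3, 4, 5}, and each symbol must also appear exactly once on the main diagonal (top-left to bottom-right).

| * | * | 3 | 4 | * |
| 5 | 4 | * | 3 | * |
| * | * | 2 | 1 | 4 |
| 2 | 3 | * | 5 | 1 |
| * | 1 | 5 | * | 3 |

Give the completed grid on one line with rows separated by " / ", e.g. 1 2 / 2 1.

1 2 3 4 5 / 5 4 1 3 2 / 3 5 2 1 4 / 2 3 4 5 1 / 4 1 5 2 3

Cell (r1,c1): row 1 has {3,4}; column 1 has {2,5}; the diagonal has {2,3,4,5} → 1.
Cell (r2,c3): row 2 has {3,4,5}; column 3 has {2,3,5} → 1.
Cell (r2,c5): row 2 has {1,3,4,5}; column 5 has {1,3,4} → 2.
Cell (r3,c1): row 3 has {1,2,4}; column 1 has {1,2,5} → 3.
Cell (r3,c2): row 3 has {1,2,3,4}; column 2 has {1,3,4} → 5.
Cell (r4,c3): row 4 has {1,2,3,5}; column 3 has {1,2,3,5} → 4.
Cell (r5,c1): row 5 has {1,3,5}; column 1 has {1,2,3,5} → 4.
Cell (r5,c4): row 5 has {1,3,4,5}; column 4 has {1,3,4,5} → 2.
Cell (r1,c2): row 1 has {1,3,4}; column 2 has {1,3,4,5} → 2.
Cell (r1,c5): row 1 has {1,2,3,4}; column 5 has {1,2,3,4} → 5.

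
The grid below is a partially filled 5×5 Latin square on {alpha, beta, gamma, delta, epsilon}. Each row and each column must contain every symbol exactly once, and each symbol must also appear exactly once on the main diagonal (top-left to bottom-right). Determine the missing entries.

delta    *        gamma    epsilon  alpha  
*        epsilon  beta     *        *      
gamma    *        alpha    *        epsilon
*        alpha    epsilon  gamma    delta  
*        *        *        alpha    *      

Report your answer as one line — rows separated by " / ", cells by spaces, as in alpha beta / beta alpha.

delta beta gamma epsilon alpha / alpha epsilon beta delta gamma / gamma delta alpha beta epsilon / beta alpha epsilon gamma delta / epsilon gamma delta alpha beta

row 1 has {alpha,gamma,delta,epsilon}; column 2 has {alpha,epsilon} — only beta is left for (r1,c2).
row 2 has {beta,epsilon}; column 1 has {gamma,delta} — only alpha is left for (r2,c1).
row 2 has {alpha,beta,epsilon}; column 4 has {alpha,gamma,epsilon} — only delta is left for (r2,c4).
row 2 has {alpha,beta,delta,epsilon}; column 5 has {alpha,delta,epsilon} — only gamma is left for (r2,c5).
row 3 has {alpha,gamma,epsilon}; column 2 has {alpha,beta,epsilon} — only delta is left for (r3,c2).
row 3 has {alpha,gamma,delta,epsilon}; column 4 has {alpha,gamma,delta,epsilon} — only beta is left for (r3,c4).
row 4 has {alpha,gamma,delta,epsilon}; column 1 has {alpha,gamma,delta} — only beta is left for (r4,c1).
row 5 has {alpha}; column 1 has {alpha,beta,gamma,delta} — only epsilon is left for (r5,c1).
row 5 has {alpha,epsilon}; column 2 has {alpha,beta,delta,epsilon} — only gamma is left for (r5,c2).
row 5 has {alpha,gamma,epsilon}; column 3 has {alpha,beta,gamma,epsilon} — only delta is left for (r5,c3).
row 5 has {alpha,gamma,delta,epsilon}; column 5 has {alpha,gamma,delta,epsilon}; the diagonal has {alpha,gamma,delta,epsilon} — only beta is left for (r5,c5).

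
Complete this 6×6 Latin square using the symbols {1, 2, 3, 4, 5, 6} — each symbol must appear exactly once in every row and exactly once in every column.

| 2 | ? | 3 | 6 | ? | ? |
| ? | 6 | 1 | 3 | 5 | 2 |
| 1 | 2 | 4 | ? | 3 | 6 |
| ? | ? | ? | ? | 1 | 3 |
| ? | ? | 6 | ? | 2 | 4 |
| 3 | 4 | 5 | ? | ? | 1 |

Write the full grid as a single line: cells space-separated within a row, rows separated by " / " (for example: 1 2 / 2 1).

2 1 3 6 4 5 / 4 6 1 3 5 2 / 1 2 4 5 3 6 / 6 5 2 4 1 3 / 5 3 6 1 2 4 / 3 4 5 2 6 1

At row 1, column 5: row 1 has {2,3,6}; column 5 has {1,2,3,5}; that leaves 4.
At row 1, column 6: row 1 has {2,3,4,6}; column 6 has {1,2,3,4,6}; that leaves 5.
At row 2, column 1: row 2 has {1,2,3,5,6}; column 1 has {1,2,3}; that leaves 4.
At row 3, column 4: row 3 has {1,2,3,4,6}; column 4 has {3,6}; that leaves 5.
At row 4, column 2: row 4 has {1,3}; column 2 has {2,4,6}; that leaves 5.
At row 4, column 3: row 4 has {1,3,5}; column 3 has {1,3,4,5,6}; that leaves 2.
At row 4, column 4: row 4 has {1,2,3,5}; column 4 has {3,5,6}; that leaves 4.
At row 5, column 1: row 5 has {2,4,6}; column 1 has {1,2,3,4}; that leaves 5.
At row 5, column 4: row 5 has {2,4,5,6}; column 4 has {3,4,5,6}; that leaves 1.
At row 6, column 4: row 6 has {1,3,4,5}; column 4 has {1,3,4,5,6}; that leaves 2.
At row 6, column 5: row 6 has {1,2,3,4,5}; column 5 has {1,2,3,4,5}; that leaves 6.
At row 1, column 2: row 1 has {2,3,4,5,6}; column 2 has {2,4,5,6}; that leaves 1.
At row 4, column 1: row 4 has {1,2,3,4,5}; column 1 has {1,2,3,4,5}; that leaves 6.
At row 5, column 2: row 5 has {1,2,4,5,6}; column 2 has {1,2,4,5,6}; that leaves 3.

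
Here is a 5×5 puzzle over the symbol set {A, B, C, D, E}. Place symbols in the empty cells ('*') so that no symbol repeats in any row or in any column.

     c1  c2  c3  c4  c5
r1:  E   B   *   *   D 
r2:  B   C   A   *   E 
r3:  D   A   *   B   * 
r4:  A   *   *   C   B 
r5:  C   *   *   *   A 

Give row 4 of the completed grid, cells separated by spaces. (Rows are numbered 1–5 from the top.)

(r1,c3) = C
(r1,c4) = A
(r2,c4) = D
(r3,c3) = E
(r3,c5) = C
(r4,c3) = D
(r5,c3) = B
(r5,c4) = E
(r4,c2) = E

A E D C B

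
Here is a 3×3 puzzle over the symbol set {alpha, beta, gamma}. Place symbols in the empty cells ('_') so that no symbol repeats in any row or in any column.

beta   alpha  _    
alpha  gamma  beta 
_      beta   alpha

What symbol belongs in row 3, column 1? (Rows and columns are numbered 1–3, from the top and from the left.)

gamma

(r1,c3) = gamma
(r3,c1) = gamma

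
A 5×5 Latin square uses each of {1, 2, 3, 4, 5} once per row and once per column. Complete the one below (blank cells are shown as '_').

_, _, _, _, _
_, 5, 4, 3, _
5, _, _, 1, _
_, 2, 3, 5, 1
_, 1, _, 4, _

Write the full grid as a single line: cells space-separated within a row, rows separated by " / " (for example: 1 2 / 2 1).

(r1,c4) = 2
(r2,c5) = 2
(r3,c3) = 2
(r4,c1) = 4
(r5,c3) = 5
(r5,c5) = 3
(r1,c3) = 1
(r2,c1) = 1
(r3,c5) = 4
(r5,c1) = 2
(r1,c1) = 3
(r1,c2) = 4
(r1,c5) = 5
(r3,c2) = 3

3 4 1 2 5 / 1 5 4 3 2 / 5 3 2 1 4 / 4 2 3 5 1 / 2 1 5 4 3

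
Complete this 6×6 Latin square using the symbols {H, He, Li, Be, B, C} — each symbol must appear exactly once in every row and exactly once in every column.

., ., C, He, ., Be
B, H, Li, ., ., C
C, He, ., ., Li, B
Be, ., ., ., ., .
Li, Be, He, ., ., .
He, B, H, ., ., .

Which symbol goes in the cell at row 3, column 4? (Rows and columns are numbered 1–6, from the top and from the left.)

H

(r1,c1): row 1 has {He,Be,C}; column 1 has {He,Li,Be,B,C}, so it must be H.
(r1,c2): row 1 has {H,He,Be,C}; column 2 has {H,He,Be,B}, so it must be Li.
(r1,c5): row 1 has {H,He,Li,Be,C}; column 5 has {Li}, so it must be B.
(r2,c4): row 2 has {H,Li,B,C}; column 4 has {He}, so it must be Be.
(r2,c5): row 2 has {H,Li,Be,B,C}; column 5 has {Li,B}, so it must be He.
(r3,c3): row 3 has {He,Li,B,C}; column 3 has {H,He,Li,C}, so it must be Be.
(r3,c4): row 3 has {He,Li,Be,B,C}; column 4 has {He,Be}, so it must be H.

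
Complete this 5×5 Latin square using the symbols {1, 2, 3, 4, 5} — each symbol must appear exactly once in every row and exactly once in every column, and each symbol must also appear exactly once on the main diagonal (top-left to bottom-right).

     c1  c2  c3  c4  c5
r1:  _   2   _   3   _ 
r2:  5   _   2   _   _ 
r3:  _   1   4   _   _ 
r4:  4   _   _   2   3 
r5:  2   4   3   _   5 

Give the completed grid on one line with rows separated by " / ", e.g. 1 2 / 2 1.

1 2 5 3 4 / 5 3 2 4 1 / 3 1 4 5 2 / 4 5 1 2 3 / 2 4 3 1 5

(r1,c1) = 1
(r1,c3) = 5
(r1,c5) = 4
(r2,c2) = 3
(r2,c5) = 1
(r3,c1) = 3
(r3,c4) = 5
(r3,c5) = 2
(r4,c2) = 5
(r4,c3) = 1
(r5,c4) = 1
(r2,c4) = 4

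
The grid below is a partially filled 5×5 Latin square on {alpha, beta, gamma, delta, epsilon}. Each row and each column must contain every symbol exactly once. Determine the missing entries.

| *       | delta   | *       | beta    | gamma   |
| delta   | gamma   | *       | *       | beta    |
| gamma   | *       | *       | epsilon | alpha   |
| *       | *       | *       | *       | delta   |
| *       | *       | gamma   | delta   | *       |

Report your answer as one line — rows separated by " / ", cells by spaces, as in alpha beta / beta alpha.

Cell (r2,c4): row 2 has {beta,gamma,delta}; column 4 has {beta,delta,epsilon} → alpha.
Cell (r3,c2): row 3 has {alpha,gamma,epsilon}; column 2 has {gamma,delta} → beta.
Cell (r3,c3): row 3 has {alpha,beta,gamma,epsilon}; column 3 has {gamma} → delta.
Cell (r4,c4): row 4 has {delta}; column 4 has {alpha,beta,delta,epsilon} → gamma.
Cell (r5,c5): row 5 has {gamma,delta}; column 5 has {alpha,beta,gamma,delta} → epsilon.
Cell (r2,c3): row 2 has {alpha,beta,gamma,delta}; column 3 has {gamma,delta} → epsilon.
Cell (r5,c2): row 5 has {gamma,delta,epsilon}; column 2 has {beta,gamma,delta} → alpha.
Cell (r1,c3): row 1 has {beta,gamma,delta}; column 3 has {gamma,delta,epsilon} → alpha.
Cell (r4,c2): row 4 has {gamma,delta}; column 2 has {alpha,beta,gamma,delta} → epsilon.
Cell (r4,c3): row 4 has {gamma,delta,epsilon}; column 3 has {alpha,gamma,delta,epsilon} → beta.
Cell (r5,c1): row 5 has {alpha,gamma,delta,epsilon}; column 1 has {gamma,delta} → beta.
Cell (r1,c1): row 1 has {alpha,beta,gamma,delta}; column 1 has {beta,gamma,delta} → epsilon.
Cell (r4,c1): row 4 has {beta,gamma,delta,epsilon}; column 1 has {beta,gamma,delta,epsilon} → alpha.

epsilon delta alpha beta gamma / delta gamma epsilon alpha beta / gamma beta delta epsilon alpha / alpha epsilon beta gamma delta / beta alpha gamma delta epsilon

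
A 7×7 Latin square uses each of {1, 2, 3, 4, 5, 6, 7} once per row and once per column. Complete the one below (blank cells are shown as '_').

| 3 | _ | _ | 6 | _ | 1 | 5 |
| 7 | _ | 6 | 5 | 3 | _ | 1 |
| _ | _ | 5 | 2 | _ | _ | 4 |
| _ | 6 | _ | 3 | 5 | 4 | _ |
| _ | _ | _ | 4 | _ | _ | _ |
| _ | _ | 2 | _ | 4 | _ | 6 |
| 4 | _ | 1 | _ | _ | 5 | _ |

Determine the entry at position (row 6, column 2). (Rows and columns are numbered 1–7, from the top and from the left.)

3

(r2,c6) = 2
(r4,c3) = 7
(r4,c7) = 2
(r5,c3) = 3
(r5,c7) = 7
(r7,c4) = 7
(r7,c7) = 3
(r1,c3) = 4
(r2,c2) = 4
(r4,c1) = 1
(r5,c6) = 6
(r6,c1) = 5
(r6,c4) = 1
(r7,c2) = 2
(r7,c5) = 6
(r1,c2) = 7
(r1,c5) = 2
(r3,c1) = 6
(r5,c1) = 2
(r5,c5) = 1
(r6,c2) = 3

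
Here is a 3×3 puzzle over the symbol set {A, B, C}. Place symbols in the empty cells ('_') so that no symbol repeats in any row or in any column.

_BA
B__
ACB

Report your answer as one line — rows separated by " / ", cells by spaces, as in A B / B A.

C B A / B A C / A C B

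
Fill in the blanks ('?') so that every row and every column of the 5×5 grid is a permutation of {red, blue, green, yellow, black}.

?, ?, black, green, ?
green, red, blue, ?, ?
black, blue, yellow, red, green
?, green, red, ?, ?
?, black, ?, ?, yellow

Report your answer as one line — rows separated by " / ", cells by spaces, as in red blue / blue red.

blue yellow black green red / green red blue yellow black / black blue yellow red green / yellow green red black blue / red black green blue yellow

At row 1, column 2: row 1 has {green,black}; column 2 has {red,blue,green,black}; that leaves yellow.
At row 2, column 5: row 2 has {red,blue,green}; column 5 has {green,yellow}; that leaves black.
At row 4, column 5: row 4 has {red,green}; column 5 has {green,yellow,black}; that leaves blue.
At row 5, column 3: row 5 has {yellow,black}; column 3 has {red,blue,yellow,black}; that leaves green.
At row 5, column 4: row 5 has {green,yellow,black}; column 4 has {red,green}; that leaves blue.
At row 1, column 5: row 1 has {green,yellow,black}; column 5 has {blue,green,yellow,black}; that leaves red.
At row 2, column 4: row 2 has {red,blue,green,black}; column 4 has {red,blue,green}; that leaves yellow.
At row 4, column 1: row 4 has {red,blue,green}; column 1 has {green,black}; that leaves yellow.
At row 4, column 4: row 4 has {red,blue,green,yellow}; column 4 has {red,blue,green,yellow}; that leaves black.
At row 5, column 1: row 5 has {blue,green,yellow,black}; column 1 has {green,yellow,black}; that leaves red.
At row 1, column 1: row 1 has {red,green,yellow,black}; column 1 has {red,green,yellow,black}; that leaves blue.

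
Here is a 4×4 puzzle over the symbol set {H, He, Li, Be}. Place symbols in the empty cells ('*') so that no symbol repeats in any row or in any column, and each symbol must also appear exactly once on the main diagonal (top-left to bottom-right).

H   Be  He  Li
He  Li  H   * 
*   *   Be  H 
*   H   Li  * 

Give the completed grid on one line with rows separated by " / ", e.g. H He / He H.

H Be He Li / He Li H Be / Li He Be H / Be H Li He

(r2,c4): row 2 has {H,He,Li}; column 4 has {H,Li}, so it must be Be.
(r3,c1): row 3 has {H,Be}; column 1 has {H,He}, so it must be Li.
(r3,c2): row 3 has {H,Li,Be}; column 2 has {H,Li,Be}, so it must be He.
(r4,c1): row 4 has {H,Li}; column 1 has {H,He,Li}, so it must be Be.
(r4,c4): row 4 has {H,Li,Be}; column 4 has {H,Li,Be}; the diagonal has {H,Li,Be}, so it must be He.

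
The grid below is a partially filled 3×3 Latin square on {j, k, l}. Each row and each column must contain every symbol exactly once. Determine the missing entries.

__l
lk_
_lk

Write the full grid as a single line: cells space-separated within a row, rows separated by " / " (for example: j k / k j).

k j l / l k j / j l k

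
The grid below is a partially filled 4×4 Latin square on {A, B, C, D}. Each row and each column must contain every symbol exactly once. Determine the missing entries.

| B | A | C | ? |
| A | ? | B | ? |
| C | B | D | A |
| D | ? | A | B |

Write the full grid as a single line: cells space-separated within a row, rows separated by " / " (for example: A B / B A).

(r1,c4) = D
(r2,c4) = C
(r4,c2) = C
(r2,c2) = D

B A C D / A D B C / C B D A / D C A B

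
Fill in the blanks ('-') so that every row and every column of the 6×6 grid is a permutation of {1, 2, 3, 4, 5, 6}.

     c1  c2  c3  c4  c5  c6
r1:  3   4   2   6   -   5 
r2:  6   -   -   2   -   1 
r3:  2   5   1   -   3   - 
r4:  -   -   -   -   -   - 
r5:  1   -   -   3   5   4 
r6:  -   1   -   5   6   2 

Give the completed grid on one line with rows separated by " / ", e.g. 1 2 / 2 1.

3 4 2 6 1 5 / 6 3 5 2 4 1 / 2 5 1 4 3 6 / 5 6 4 1 2 3 / 1 2 6 3 5 4 / 4 1 3 5 6 2

(r1,c5): row 1 has {2,3,4,5,6}; column 5 has {3,5,6}, so it must be 1.
(r2,c2): row 2 has {1,2,6}; column 2 has {1,4,5}, so it must be 3.
(r2,c5): row 2 has {1,2,3,6}; column 5 has {1,3,5,6}, so it must be 4.
(r3,c4): row 3 has {1,2,3,5}; column 4 has {2,3,5,6}, so it must be 4.
(r3,c6): row 3 has {1,2,3,4,5}; column 6 has {1,2,4,5}, so it must be 6.
(r4,c4): row 4 is empty so far; column 4 has {2,3,4,5,6}, so it must be 1.
(r4,c5): row 4 has {1}; column 5 has {1,3,4,5,6}, so it must be 2.
(r4,c6): row 4 has {1,2}; column 6 has {1,2,4,5,6}, so it must be 3.
(r5,c3): row 5 has {1,3,4,5}; column 3 has {1,2}, so it must be 6.
(r6,c1): row 6 has {1,2,5,6}; column 1 has {1,2,3,6}, so it must be 4.
(r6,c3): row 6 has {1,2,4,5,6}; column 3 has {1,2,6}, so it must be 3.
(r2,c3): row 2 has {1,2,3,4,6}; column 3 has {1,2,3,6}, so it must be 5.
(r4,c1): row 4 has {1,2,3}; column 1 has {1,2,3,4,6}, so it must be 5.
(r4,c2): row 4 has {1,2,3,5}; column 2 has {1,3,4,5}, so it must be 6.
(r4,c3): row 4 has {1,2,3,5,6}; column 3 has {1,2,3,5,6}, so it must be 4.
(r5,c2): row 5 has {1,3,4,5,6}; column 2 has {1,3,4,5,6}, so it must be 2.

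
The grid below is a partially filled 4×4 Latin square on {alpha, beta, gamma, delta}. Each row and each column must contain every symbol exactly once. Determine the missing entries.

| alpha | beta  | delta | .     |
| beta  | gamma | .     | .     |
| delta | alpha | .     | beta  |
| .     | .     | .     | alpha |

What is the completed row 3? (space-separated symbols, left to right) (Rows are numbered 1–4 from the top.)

row 1 has {alpha,beta,delta}; column 4 has {alpha,beta} — only gamma is left for (r1,c4).
row 2 has {beta,gamma}; column 3 has {delta} — only alpha is left for (r2,c3).
row 2 has {alpha,beta,gamma}; column 4 has {alpha,beta,gamma} — only delta is left for (r2,c4).
row 3 has {alpha,beta,delta}; column 3 has {alpha,delta} — only gamma is left for (r3,c3).

delta alpha gamma beta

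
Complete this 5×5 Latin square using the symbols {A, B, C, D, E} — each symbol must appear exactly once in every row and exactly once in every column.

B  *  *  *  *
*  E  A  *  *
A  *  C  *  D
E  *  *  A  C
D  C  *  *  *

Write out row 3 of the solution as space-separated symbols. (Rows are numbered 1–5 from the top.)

(r2,c1): row 2 has {A,E}; column 1 has {A,B,D,E}, so it must be C.
(r2,c5): row 2 has {A,C,E}; column 5 has {C,D}, so it must be B.
(r3,c2): row 3 has {A,C,D}; column 2 has {C,E}, so it must be B.
(r3,c4): row 3 has {A,B,C,D}; column 4 has {A}, so it must be E.

A B C E D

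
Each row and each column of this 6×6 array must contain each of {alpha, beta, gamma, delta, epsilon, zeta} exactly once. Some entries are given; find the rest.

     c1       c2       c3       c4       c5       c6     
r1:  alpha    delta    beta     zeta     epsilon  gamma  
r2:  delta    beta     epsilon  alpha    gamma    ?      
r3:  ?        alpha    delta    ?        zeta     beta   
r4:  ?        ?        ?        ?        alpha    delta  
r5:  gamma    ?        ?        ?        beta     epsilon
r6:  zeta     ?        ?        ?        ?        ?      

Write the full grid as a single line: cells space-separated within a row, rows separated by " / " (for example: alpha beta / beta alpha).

alpha delta beta zeta epsilon gamma / delta beta epsilon alpha gamma zeta / epsilon alpha delta gamma zeta beta / beta gamma zeta epsilon alpha delta / gamma zeta alpha delta beta epsilon / zeta epsilon gamma beta delta alpha

(r2,c6) = zeta
(r3,c1) = epsilon
(r3,c4) = gamma
(r4,c1) = beta
(r4,c4) = epsilon
(r5,c2) = zeta
(r5,c3) = alpha
(r5,c4) = delta
(r6,c3) = gamma
(r6,c4) = beta
(r6,c5) = delta
(r6,c6) = alpha
(r4,c2) = gamma
(r4,c3) = zeta
(r6,c2) = epsilon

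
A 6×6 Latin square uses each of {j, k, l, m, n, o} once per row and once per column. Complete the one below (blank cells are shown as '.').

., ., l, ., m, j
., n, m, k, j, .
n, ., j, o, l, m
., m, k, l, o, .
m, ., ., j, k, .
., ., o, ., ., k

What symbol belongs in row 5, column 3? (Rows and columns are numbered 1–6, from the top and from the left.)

n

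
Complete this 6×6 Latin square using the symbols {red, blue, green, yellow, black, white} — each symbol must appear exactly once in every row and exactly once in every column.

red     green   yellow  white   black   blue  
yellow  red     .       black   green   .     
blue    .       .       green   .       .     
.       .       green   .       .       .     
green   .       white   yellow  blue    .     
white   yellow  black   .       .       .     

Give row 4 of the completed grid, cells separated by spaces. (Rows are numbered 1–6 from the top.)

black blue green red white yellow

(r2,c3) = blue
(r2,c6) = white
(r3,c3) = red
(r4,c1) = black
(r5,c2) = black
(r5,c6) = red
(r6,c5) = red
(r6,c6) = green
(r3,c2) = white
(r3,c5) = yellow
(r3,c6) = black
(r4,c2) = blue
(r4,c4) = red
(r4,c5) = white
(r4,c6) = yellow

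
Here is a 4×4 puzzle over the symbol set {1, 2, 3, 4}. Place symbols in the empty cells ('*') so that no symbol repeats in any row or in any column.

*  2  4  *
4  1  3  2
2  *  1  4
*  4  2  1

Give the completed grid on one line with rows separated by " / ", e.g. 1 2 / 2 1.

1 2 4 3 / 4 1 3 2 / 2 3 1 4 / 3 4 2 1

row 1 has {2,4}; column 4 has {1,2,4} — only 3 is left for (r1,c4).
row 3 has {1,2,4}; column 2 has {1,2,4} — only 3 is left for (r3,c2).
row 4 has {1,2,4}; column 1 has {2,4} — only 3 is left for (r4,c1).
row 1 has {2,3,4}; column 1 has {2,3,4} — only 1 is left for (r1,c1).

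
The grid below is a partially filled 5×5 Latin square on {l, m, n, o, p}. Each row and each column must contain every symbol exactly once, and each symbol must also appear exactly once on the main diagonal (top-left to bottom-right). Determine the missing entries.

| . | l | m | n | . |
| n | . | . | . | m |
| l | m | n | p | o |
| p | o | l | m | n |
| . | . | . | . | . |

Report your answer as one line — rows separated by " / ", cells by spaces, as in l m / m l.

row 1 has {l,m,n}; column 1 has {l,n,p}; the diagonal has {m,n} — only o is left for (r1,c1).
row 1 has {l,m,n,o}; column 5 has {m,n,o} — only p is left for (r1,c5).
row 2 has {m,n}; column 2 has {l,m,o}; the diagonal has {m,n,o} — only p is left for (r2,c2).
row 2 has {m,n,p}; column 3 has {l,m,n} — only o is left for (r2,c3).
row 2 has {m,n,o,p}; column 4 has {m,n,p} — only l is left for (r2,c4).
row 5 is empty so far; column 1 has {l,n,o,p} — only m is left for (r5,c1).
row 5 has {m}; column 2 has {l,m,o,p} — only n is left for (r5,c2).
row 5 has {m,n}; column 3 has {l,m,n,o} — only p is left for (r5,c3).
row 5 has {m,n,p}; column 4 has {l,m,n,p} — only o is left for (r5,c4).
row 5 has {m,n,o,p}; column 5 has {m,n,o,p}; the diagonal has {m,n,o,p} — only l is left for (r5,c5).

o l m n p / n p o l m / l m n p o / p o l m n / m n p o l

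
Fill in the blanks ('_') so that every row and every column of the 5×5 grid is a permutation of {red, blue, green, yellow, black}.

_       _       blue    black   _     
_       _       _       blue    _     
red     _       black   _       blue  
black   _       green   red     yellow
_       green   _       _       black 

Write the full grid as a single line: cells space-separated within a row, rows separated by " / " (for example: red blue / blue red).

yellow red blue black green / green black yellow blue red / red yellow black green blue / black blue green red yellow / blue green red yellow black

At row 3, column 2: row 3 has {red,blue,black}; column 2 has {green}; that leaves yellow.
At row 3, column 4: row 3 has {red,blue,yellow,black}; column 4 has {red,blue,black}; that leaves green.
At row 4, column 2: row 4 has {red,green,yellow,black}; column 2 has {green,yellow}; that leaves blue.
At row 5, column 4: row 5 has {green,black}; column 4 has {red,blue,green,black}; that leaves yellow.
At row 1, column 2: row 1 has {blue,black}; column 2 has {blue,green,yellow}; that leaves red.
At row 1, column 5: row 1 has {red,blue,black}; column 5 has {blue,yellow,black}; that leaves green.
At row 2, column 2: row 2 has {blue}; column 2 has {red,blue,green,yellow}; that leaves black.
At row 2, column 5: row 2 has {blue,black}; column 5 has {blue,green,yellow,black}; that leaves red.
At row 5, column 1: row 5 has {green,yellow,black}; column 1 has {red,black}; that leaves blue.
At row 5, column 3: row 5 has {blue,green,yellow,black}; column 3 has {blue,green,black}; that leaves red.
At row 1, column 1: row 1 has {red,blue,green,black}; column 1 has {red,blue,black}; that leaves yellow.
At row 2, column 1: row 2 has {red,blue,black}; column 1 has {red,blue,yellow,black}; that leaves green.
At row 2, column 3: row 2 has {red,blue,green,black}; column 3 has {red,blue,green,black}; that leaves yellow.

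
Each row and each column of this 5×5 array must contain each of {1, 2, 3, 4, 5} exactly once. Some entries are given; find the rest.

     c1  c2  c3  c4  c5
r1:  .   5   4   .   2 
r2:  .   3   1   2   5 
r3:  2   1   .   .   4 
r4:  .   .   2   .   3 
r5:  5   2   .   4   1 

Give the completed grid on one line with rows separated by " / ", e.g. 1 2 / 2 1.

3 5 4 1 2 / 4 3 1 2 5 / 2 1 5 3 4 / 1 4 2 5 3 / 5 2 3 4 1

(r2,c1) = 4
(r4,c1) = 1
(r4,c2) = 4
(r4,c4) = 5
(r5,c3) = 3
(r1,c1) = 3
(r1,c4) = 1
(r3,c3) = 5
(r3,c4) = 3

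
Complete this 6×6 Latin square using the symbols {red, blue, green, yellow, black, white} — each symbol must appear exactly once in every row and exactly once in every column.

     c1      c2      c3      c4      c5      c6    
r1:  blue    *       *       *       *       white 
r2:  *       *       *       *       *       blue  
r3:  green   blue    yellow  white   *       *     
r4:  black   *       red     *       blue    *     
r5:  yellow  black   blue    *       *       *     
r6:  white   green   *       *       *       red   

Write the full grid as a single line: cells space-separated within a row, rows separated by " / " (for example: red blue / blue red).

row 2 has {blue}; column 1 has {blue,green,yellow,black,white} — only red is left for (r2,c1).
row 3 has {blue,green,yellow,white}; column 6 has {red,blue,white} — only black is left for (r3,c6).
row 5 has {blue,yellow,black}; column 6 has {red,blue,black,white} — only green is left for (r5,c6).
row 6 has {red,green,white}; column 3 has {red,blue,yellow} — only black is left for (r6,c3).
row 6 has {red,green,black,white}; column 5 has {blue} — only yellow is left for (r6,c5).
row 1 has {blue,white}; column 3 has {red,blue,yellow,black} — only green is left for (r1,c3).
row 2 has {red,blue}; column 3 has {red,blue,green,yellow,black} — only white is left for (r2,c3).
row 3 has {blue,green,yellow,black,white}; column 5 has {blue,yellow} — only red is left for (r3,c5).
row 4 has {red,blue,black}; column 6 has {red,blue,green,black,white} — only yellow is left for (r4,c6).
row 5 has {blue,green,yellow,black}; column 4 has {white} — only red is left for (r5,c4).
row 5 has {red,blue,green,yellow,black}; column 5 has {red,blue,yellow} — only white is left for (r5,c5).
row 6 has {red,green,yellow,black,white}; column 4 has {red,white} — only blue is left for (r6,c4).
row 1 has {blue,green,white}; column 5 has {red,blue,yellow,white} — only black is left for (r1,c5).
row 2 has {red,blue,white}; column 2 has {blue,green,black} — only yellow is left for (r2,c2).
row 2 has {red,blue,yellow,white}; column 5 has {red,blue,yellow,black,white} — only green is left for (r2,c5).
row 4 has {red,blue,yellow,black}; column 2 has {blue,green,yellow,black} — only white is left for (r4,c2).
row 4 has {red,blue,yellow,black,white}; column 4 has {red,blue,white} — only green is left for (r4,c4).
row 1 has {blue,green,black,white}; column 2 has {blue,green,yellow,black,white} — only red is left for (r1,c2).
row 1 has {red,blue,green,black,white}; column 4 has {red,blue,green,white} — only yellow is left for (r1,c4).
row 2 has {red,blue,green,yellow,white}; column 4 has {red,blue,green,yellow,white} — only black is left for (r2,c4).

blue red green yellow black white / red yellow white black green blue / green blue yellow white red black / black white red green blue yellow / yellow black blue red white green / white green black blue yellow red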